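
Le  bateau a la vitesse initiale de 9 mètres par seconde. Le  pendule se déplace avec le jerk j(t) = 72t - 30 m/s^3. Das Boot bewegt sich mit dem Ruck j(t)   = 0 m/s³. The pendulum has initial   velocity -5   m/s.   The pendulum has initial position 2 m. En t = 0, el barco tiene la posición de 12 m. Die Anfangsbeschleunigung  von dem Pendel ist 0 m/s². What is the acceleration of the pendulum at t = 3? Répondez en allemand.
Wir müssen unsere Gleichung für den Ruck j(t) = 72·t - 30 1-mal integrieren. Das Integral von dem Ruck ist die Beschleunigung. Mit a(0) = 0 erhalten wir a(t) = 6·t·(6·t - 5). Wir haben die Beschleunigung a(t) = 6·t·(6·t - 5). Durch Einsetzen von t = 3: a(3) = 234.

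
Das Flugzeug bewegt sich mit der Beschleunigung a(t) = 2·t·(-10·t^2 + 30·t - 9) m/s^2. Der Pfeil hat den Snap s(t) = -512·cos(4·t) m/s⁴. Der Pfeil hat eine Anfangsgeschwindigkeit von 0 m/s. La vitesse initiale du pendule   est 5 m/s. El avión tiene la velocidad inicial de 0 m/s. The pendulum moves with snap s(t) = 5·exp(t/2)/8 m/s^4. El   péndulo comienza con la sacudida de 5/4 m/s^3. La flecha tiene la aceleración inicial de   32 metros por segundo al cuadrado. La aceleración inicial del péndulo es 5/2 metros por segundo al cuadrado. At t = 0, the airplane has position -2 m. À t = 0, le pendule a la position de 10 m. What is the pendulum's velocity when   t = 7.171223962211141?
We need to integrate our snap equation s(t) = 5·exp(t/2)/8 3 times. Finding the integral of s(t) and using j(0) = 5/4: j(t) = 5·exp(t/2)/4. Taking ∫j(t)dt and applying a(0) = 5/2, we find a(t) = 5·exp(t/2)/2. Integrating acceleration and using the initial condition v(0) = 5, we get v(t) = 5·exp(t/2). From the given velocity equation v(t) = 5·exp(t/2), we substitute t = 7.171223962211141 to get v = 180.377142226603.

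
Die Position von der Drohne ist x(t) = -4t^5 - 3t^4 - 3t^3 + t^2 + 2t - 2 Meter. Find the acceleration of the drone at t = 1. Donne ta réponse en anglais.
We must differentiate our position equation x(t) = -4·t^5 - 3·t^4 - 3·t^3 + t^2 + 2·t - 2 2 times. Differentiating position, we get velocity: v(t) = -20·t^4 - 12·t^3 - 9·t^2 + 2·t + 2. The derivative of velocity gives acceleration: a(t) = -80·t^3 - 36·t^2 - 18·t + 2. From the given acceleration equation a(t) = -80·t^3 - 36·t^2 - 18·t + 2, we substitute t = 1 to get a = -132.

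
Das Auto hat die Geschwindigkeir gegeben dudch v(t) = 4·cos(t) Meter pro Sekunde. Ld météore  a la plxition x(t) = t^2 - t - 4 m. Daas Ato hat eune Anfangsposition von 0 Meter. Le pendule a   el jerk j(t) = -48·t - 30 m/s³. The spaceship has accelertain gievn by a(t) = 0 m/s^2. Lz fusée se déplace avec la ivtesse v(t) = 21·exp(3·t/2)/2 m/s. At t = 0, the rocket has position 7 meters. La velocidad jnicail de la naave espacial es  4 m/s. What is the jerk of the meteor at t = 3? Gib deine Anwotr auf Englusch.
We must differentiate our position equation x(t) = t^2 - t - 4 3 times. Differentiating position, we get velocity: v(t) = 2·t - 1. Taking d/dt of v(t), we find a(t) = 2. Taking d/dt of a(t), we find j(t) = 0. We have jerk j(t) = 0. Substituting t = 3: j(3) = 0.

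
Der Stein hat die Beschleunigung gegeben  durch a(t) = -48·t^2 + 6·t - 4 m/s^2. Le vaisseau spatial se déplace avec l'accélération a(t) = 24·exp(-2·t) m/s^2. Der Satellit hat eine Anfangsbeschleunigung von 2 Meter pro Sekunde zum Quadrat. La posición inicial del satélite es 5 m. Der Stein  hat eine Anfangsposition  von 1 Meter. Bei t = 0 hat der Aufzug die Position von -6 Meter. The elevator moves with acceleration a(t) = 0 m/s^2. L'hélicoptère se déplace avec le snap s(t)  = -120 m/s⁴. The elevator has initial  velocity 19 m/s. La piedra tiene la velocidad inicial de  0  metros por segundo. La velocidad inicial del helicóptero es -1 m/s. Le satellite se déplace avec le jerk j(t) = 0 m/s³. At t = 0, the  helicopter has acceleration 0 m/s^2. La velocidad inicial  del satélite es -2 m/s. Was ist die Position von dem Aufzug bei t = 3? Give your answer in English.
To solve this, we need to take 2 antiderivatives of our acceleration equation a(t) = 0. Finding the antiderivative of a(t) and using v(0) = 19: v(t) = 19. Finding the antiderivative of v(t) and using x(0) = -6: x(t) = 19·t - 6. From the given position equation x(t) = 19·t - 6, we substitute t = 3 to get x = 51.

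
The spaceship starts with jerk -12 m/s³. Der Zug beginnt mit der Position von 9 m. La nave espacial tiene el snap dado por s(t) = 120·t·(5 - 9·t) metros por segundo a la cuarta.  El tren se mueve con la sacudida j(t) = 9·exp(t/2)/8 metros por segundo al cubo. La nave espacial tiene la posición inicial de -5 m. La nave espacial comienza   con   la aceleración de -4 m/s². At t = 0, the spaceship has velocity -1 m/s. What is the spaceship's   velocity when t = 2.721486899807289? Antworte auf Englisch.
We need to integrate our snap equation s(t) = 120·t·(5 - 9·t) 3 times. Integrating snap and using the initial condition j(0) = -12, we get j(t) = -360·t^3 + 300·t^2 - 12. The integral of jerk is acceleration. Using a(0) = -4, we get a(t) = -90·t^4 + 100·t^3 - 12·t - 4. Finding the antiderivative of a(t) and using v(0) = -1: v(t) = -18·t^5 + 25·t^4 - 6·t^2 - 4·t - 1. We have velocity v(t) = -18·t^5 + 25·t^4 - 6·t^2 - 4·t - 1. Substituting t = 2.721486899807289: v(2.721486899807289) = -1372.14542374117.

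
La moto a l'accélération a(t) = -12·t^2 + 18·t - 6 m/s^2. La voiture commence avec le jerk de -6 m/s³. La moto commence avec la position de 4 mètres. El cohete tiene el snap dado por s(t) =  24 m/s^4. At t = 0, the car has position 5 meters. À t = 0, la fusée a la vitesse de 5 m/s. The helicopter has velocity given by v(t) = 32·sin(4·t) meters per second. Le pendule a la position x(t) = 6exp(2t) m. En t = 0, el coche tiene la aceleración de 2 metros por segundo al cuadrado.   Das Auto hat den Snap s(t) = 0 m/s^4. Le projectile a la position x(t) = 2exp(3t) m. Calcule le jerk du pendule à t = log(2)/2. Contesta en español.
Partiendo de la posición x(t) = 6·exp(2·t), tomamos 3 derivadas. Derivando la posición, obtenemos la velocidad: v(t) = 12·exp(2·t). Tomando d/dt de v(t), encontramos a(t) = 24·exp(2·t). Derivando la aceleración, obtenemos la sacudida: j(t) = 48·exp(2·t). Usando j(t) = 48·exp(2·t) y sustituyendo t = log(2)/2, encontramos j = 96.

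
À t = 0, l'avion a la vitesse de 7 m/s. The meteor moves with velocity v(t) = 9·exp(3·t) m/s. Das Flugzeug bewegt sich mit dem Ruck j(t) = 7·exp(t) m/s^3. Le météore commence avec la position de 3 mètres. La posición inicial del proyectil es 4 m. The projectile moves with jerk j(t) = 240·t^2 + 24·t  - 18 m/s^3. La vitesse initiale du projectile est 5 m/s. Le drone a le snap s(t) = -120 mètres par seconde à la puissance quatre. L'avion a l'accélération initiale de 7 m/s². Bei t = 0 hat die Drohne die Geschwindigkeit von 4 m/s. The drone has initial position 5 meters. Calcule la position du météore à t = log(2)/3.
En partant de la vitesse v(t) = 9·exp(3·t), nous prenons 1 intégrale. La primitive de la vitesse, avec x(0) = 3, donne la position: x(t) = 3·exp(3·t). Nous avons la position x(t) = 3·exp(3·t). En substituant t = log(2)/3: x(log(2)/3) = 6.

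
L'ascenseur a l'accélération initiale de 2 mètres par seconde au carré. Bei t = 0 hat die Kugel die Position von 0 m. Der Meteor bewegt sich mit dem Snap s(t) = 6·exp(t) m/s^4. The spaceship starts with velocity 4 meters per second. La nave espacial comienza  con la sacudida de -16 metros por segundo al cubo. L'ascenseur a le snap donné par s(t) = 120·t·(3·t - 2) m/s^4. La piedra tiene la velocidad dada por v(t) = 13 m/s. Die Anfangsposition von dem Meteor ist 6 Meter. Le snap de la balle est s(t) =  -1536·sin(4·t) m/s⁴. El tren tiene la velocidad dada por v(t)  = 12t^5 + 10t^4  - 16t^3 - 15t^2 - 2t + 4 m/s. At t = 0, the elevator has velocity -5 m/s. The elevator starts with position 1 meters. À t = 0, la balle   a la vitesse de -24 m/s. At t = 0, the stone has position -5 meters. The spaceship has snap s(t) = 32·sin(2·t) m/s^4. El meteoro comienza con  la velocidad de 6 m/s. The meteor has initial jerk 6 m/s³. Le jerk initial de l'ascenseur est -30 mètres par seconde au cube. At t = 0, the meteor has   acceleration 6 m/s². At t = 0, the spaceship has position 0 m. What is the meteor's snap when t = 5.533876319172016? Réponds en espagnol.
De la ecuación del snap s(t) = 6·exp(t), sustituimos t = 5.533876319172016 para obtener s = 1518.73918852989.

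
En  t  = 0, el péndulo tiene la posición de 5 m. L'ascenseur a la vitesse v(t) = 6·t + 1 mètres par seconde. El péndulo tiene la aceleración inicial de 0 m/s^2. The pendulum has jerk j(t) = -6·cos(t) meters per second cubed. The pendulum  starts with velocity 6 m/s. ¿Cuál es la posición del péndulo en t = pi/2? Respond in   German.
Ausgehend von dem Ruck j(t) = -6·cos(t), nehmen wir 3 Integrale. Das Integral von dem Ruck ist die Beschleunigung. Mit a(0) = 0 erhalten wir a(t) = -6·sin(t). Das Integral von der Beschleunigung, mit v(0) = 6, ergibt die Geschwindigkeit: v(t) = 6·cos(t). Das Integral von der Geschwindigkeit ist die Position. Mit x(0) = 5 erhalten wir x(t) = 6·sin(t) + 5. Wir haben die Position x(t) = 6·sin(t) + 5. Durch Einsetzen von t = pi/2: x(pi/2) = 11.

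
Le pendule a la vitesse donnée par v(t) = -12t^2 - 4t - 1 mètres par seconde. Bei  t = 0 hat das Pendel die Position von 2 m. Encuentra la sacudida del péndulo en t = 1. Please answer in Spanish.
Partiendo de la velocidad v(t) = -12·t^2 - 4·t - 1, tomamos 2 derivadas. Tomando d/dt de v(t), encontramos a(t) = -24·t - 4. Tomando d/dt de a(t), encontramos j(t) = -24. De la ecuación de la sacudida j(t) = -24, sustituimos t = 1 para obtener j = -24.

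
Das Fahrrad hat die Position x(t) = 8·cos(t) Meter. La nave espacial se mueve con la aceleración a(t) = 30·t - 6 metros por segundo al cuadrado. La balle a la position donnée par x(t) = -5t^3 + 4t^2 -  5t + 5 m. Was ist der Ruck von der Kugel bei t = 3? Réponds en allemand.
Um dies zu lösen, müssen wir 3 Ableitungen unserer Gleichung für die Position x(t) = -5·t^3 + 4·t^2 - 5·t + 5 nehmen. Mit d/dt von x(t) finden wir v(t) = -15·t^2 + 8·t - 5. Mit d/dt von v(t) finden wir a(t) = 8 - 30·t. Mit d/dt von a(t) finden wir j(t) = -30. Aus der Gleichung für den Ruck j(t) = -30, setzen wir t = 3 ein und erhalten j = -30.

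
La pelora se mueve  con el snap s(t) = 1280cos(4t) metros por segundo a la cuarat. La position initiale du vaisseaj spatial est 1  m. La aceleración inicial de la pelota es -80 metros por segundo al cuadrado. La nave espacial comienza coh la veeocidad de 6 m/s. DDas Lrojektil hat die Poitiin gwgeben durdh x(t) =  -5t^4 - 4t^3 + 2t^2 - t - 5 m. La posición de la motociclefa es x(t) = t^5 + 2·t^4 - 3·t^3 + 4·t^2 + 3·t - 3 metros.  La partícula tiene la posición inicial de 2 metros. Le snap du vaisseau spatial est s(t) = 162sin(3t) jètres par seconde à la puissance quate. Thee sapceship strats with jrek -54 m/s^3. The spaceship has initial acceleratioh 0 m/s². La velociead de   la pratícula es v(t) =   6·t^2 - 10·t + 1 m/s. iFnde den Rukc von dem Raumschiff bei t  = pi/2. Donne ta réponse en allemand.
Um dies zu lösen, müssen wir 1 Integral unserer Gleichung für den Snap s(t) = 162·sin(3·t) finden. Durch Integration von dem Snap und Verwendung der Anfangsbedingung j(0) = -54, erhalten wir j(t) = -54·cos(3·t). Wir haben den Ruck j(t) = -54·cos(3·t). Durch Einsetzen von t = pi/2: j(pi/2) = 0.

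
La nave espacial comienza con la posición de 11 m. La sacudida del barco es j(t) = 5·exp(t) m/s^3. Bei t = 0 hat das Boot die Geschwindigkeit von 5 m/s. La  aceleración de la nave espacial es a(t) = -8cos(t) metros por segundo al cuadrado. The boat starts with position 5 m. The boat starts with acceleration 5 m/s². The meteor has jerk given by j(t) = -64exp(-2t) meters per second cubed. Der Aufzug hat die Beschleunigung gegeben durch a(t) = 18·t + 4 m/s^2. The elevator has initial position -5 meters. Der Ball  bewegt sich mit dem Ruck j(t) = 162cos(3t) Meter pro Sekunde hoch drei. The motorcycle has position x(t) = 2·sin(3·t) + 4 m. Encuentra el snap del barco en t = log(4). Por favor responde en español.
Partiendo de la sacudida j(t) = 5·exp(t), tomamos 1 derivada. La derivada de la sacudida da el snap: s(t) = 5·exp(t). De la ecuación del snap s(t) = 5·exp(t), sustituimos t = log(4) para obtener s = 20.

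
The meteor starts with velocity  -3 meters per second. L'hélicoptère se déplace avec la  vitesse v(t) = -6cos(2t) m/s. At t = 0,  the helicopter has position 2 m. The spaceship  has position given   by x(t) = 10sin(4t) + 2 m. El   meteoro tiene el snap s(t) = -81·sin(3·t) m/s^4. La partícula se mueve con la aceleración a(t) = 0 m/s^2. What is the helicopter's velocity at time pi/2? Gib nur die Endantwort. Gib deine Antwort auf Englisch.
At t = pi/2, v = 6.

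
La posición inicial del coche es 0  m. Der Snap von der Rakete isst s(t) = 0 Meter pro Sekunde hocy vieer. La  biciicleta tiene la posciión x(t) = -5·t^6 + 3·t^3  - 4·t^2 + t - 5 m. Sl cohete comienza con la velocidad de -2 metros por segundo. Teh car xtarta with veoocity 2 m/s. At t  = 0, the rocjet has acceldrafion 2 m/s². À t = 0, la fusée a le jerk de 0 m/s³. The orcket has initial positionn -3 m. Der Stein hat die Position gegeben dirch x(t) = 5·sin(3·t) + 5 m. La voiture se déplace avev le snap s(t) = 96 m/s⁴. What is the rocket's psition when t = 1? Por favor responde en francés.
Pour résoudre ceci, nous devons prendre 4 primitives de notre équation du snap s(t) = 0. En intégrant le snap et en utilisant la condition initiale j(0) = 0, nous obtenons j(t) = 0. La primitive du jerk, avec a(0) = 2, donne l'accélération: a(t) = 2. En prenant ∫a(t)dt et en appliquant v(0) = -2, nous trouvons v(t) = 2·t - 2. La primitive de la vitesse est la position. En utilisant x(0) = -3, nous obtenons x(t) = t^2 - 2·t - 3. De l'équation de la position x(t) = t^2 - 2·t - 3, nous substituons t = 1 pour obtenir x = -4.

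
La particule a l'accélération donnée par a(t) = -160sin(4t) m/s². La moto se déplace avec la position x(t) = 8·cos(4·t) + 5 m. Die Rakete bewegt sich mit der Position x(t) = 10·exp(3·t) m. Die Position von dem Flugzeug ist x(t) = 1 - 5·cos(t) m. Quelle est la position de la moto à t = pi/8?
De l'équation de la position x(t) = 8·cos(4·t) + 5, nous substituons t = pi/8 pour obtenir x = 5.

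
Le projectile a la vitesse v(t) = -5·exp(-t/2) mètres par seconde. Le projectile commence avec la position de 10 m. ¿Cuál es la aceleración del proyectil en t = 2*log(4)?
Partiendo de la velocidad v(t) = -5·exp(-t/2), tomamos 1 derivada. La derivada de la velocidad da la aceleración: a(t) = 5·exp(-t/2)/2. Tenemos la aceleración a(t) = 5·exp(-t/2)/2. Sustituyendo t = 2*log(4): a(2*log(4)) = 5/8.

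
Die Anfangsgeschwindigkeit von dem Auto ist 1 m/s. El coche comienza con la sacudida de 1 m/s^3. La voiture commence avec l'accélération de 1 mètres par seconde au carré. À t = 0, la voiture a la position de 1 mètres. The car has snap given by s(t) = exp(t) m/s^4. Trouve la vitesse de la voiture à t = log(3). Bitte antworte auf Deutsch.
Ausgehend von dem Snap s(t) = exp(t), nehmen wir 3 Integrale. Die Stammfunktion von dem Snap ist der Ruck. Mit j(0) = 1 erhalten wir j(t) = exp(t). Durch Integration von dem Ruck und Verwendung der Anfangsbedingung a(0) = 1, erhalten wir a(t) = exp(t). Mit ∫a(t)dt und Anwendung von v(0) = 1, finden wir v(t) = exp(t). Wir haben die Geschwindigkeit v(t) = exp(t). Durch Einsetzen von t = log(3): v(log(3)) = 3.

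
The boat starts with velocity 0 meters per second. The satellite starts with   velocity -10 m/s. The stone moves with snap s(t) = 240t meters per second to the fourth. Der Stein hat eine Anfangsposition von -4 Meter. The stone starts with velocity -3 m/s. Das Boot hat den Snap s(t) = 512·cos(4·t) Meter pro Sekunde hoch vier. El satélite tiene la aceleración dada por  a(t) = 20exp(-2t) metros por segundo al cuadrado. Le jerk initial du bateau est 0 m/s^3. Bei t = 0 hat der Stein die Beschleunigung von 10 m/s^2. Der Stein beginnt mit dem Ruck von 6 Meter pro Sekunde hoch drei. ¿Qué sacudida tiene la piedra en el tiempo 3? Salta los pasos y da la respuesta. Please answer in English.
The answer is 1086.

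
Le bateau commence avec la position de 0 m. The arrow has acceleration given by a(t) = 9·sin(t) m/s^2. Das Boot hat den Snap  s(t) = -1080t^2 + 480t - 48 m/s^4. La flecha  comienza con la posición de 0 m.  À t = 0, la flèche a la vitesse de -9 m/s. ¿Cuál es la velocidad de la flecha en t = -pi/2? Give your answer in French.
Nous devons trouver l'intégrale de notre équation de l'accélération a(t) = 9·sin(t) 1 fois. La primitive de l'accélération, avec v(0) = -9, donne la vitesse: v(t) = -9·cos(t). Nous avons la vitesse v(t) = -9·cos(t). En substituant t = -pi/2: v(-pi/2) = 0.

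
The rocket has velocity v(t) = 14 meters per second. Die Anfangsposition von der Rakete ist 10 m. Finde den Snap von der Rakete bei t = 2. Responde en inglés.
To solve this, we need to take 3 derivatives of our velocity equation v(t) = 14. Differentiating velocity, we get acceleration: a(t) = 0. Differentiating acceleration, we get jerk: j(t) = 0. Differentiating jerk, we get snap: s(t) = 0. We have snap s(t) = 0. Substituting t = 2: s(2) = 0.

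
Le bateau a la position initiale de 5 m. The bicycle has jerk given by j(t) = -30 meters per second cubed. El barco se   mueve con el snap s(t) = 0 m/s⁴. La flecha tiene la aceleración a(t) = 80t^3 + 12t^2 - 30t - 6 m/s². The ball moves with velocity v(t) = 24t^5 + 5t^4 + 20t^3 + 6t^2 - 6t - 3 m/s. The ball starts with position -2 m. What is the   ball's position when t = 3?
To solve this, we need to take 1 integral of our velocity equation v(t) = 24·t^5 + 5·t^4 + 20·t^3 + 6·t^2 - 6·t - 3. Integrating velocity and using the initial condition x(0) = -2, we get x(t) = 4·t^6 + t^5 + 5·t^4 + 2·t^3 - 3·t^2 - 3·t - 2. From the given position equation x(t) = 4·t^6 + t^5 + 5·t^4 + 2·t^3 - 3·t^2 - 3·t - 2, we substitute t = 3 to get x = 3580.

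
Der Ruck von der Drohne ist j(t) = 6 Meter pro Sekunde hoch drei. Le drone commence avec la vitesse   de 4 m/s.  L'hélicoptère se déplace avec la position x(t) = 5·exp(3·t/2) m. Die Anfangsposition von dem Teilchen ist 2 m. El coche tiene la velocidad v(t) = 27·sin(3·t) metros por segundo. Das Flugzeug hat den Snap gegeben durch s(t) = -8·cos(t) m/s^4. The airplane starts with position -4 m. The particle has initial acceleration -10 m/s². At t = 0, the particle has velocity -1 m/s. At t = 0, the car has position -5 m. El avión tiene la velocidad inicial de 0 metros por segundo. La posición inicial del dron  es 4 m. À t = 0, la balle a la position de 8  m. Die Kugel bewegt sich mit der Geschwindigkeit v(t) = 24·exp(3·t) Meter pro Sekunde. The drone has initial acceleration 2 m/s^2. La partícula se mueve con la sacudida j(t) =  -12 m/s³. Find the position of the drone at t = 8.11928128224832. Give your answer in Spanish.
Partiendo de la sacudida j(t) = 6, tomamos 3 antiderivadas. Integrando la sacudida y usando la condición inicial a(0) = 2, obtenemos a(t) = 6·t + 2. La antiderivada de la aceleración es la velocidad. Usando v(0) = 4, obtenemos v(t) = 3·t^2 + 2·t + 4. Tomando ∫v(t)dt y aplicando x(0) = 4, encontramos x(t) = t^3 + t^2 + 4·t + 4. Usando x(t) = t^3 + t^2 + 4·t + 4 y sustituyendo t = 8.11928128224832, encontramos x = 637.645029580996.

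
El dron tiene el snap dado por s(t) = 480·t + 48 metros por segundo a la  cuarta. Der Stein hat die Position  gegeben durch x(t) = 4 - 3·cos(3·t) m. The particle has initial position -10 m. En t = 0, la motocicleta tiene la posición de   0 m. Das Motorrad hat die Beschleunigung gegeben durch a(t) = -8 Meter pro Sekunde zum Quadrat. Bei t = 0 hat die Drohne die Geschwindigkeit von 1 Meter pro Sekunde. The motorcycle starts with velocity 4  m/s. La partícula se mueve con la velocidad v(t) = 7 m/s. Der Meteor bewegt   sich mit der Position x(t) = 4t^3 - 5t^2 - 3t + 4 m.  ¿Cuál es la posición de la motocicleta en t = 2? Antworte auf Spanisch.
Debemos encontrar la antiderivada de nuestra ecuación de la aceleración a(t) = -8 2 veces. Tomando ∫a(t)dt y aplicando v(0) = 4, encontramos v(t) = 4 - 8·t. La antiderivada de la velocidad, con x(0) = 0, da la posición: x(t) = -4·t^2 + 4·t. Tenemos la posición x(t) = -4·t^2 + 4·t. Sustituyendo t = 2: x(2) = -8.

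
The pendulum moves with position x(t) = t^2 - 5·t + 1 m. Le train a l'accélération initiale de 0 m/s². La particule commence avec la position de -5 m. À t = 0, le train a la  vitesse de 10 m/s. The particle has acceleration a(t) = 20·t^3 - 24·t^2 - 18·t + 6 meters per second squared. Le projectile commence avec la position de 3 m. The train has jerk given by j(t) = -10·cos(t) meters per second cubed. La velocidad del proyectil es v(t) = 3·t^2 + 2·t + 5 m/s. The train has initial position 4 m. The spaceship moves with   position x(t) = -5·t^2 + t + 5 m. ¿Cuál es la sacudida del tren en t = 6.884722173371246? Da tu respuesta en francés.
En utilisant j(t) = -10·cos(t) et en substituant t = 6.884722173371246, nous trouvons j = -8.24466860619842.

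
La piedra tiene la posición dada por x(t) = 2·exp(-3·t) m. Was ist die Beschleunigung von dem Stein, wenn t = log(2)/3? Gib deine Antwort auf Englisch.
To solve this, we need to take 2 derivatives of our position equation x(t) = 2·exp(-3·t). The derivative of position gives velocity: v(t) = -6·exp(-3·t). Differentiating velocity, we get acceleration: a(t) = 18·exp(-3·t). Using a(t) = 18·exp(-3·t) and substituting t = log(2)/3, we find a = 9.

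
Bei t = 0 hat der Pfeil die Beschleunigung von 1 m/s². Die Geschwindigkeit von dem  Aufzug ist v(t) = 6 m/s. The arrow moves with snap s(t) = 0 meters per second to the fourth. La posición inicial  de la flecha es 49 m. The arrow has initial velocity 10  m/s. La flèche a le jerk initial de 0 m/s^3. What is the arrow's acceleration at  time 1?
We need to integrate our snap equation s(t) = 0 2 times. Finding the integral of s(t) and using j(0) = 0: j(t) = 0. The antiderivative of jerk is acceleration. Using a(0) = 1, we get a(t) = 1. We have acceleration a(t) = 1. Substituting t = 1: a(1) = 1.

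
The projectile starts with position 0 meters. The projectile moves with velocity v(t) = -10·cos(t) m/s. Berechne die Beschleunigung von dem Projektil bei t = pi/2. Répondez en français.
En partant de la vitesse v(t) = -10·cos(t), nous prenons 1 dérivée. En dérivant la vitesse, nous obtenons l'accélération: a(t) = 10·sin(t). De l'équation de l'accélération a(t) = 10·sin(t), nous substituons t = pi/2 pour obtenir a = 10.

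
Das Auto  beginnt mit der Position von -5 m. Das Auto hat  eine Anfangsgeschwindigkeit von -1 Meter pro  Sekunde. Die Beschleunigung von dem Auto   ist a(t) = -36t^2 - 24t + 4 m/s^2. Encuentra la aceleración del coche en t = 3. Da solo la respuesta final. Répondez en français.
À t = 3, a = -392.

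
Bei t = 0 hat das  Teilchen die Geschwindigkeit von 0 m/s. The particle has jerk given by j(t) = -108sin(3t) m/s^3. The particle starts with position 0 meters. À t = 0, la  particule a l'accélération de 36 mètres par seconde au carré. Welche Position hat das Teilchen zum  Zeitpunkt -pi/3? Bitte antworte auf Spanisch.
Debemos encontrar la antiderivada de nuestra ecuación de la sacudida j(t) = -108·sin(3·t) 3 veces. Tomando ∫j(t)dt y aplicando a(0) = 36, encontramos a(t) = 36·cos(3·t). Tomando ∫a(t)dt y aplicando v(0) = 0, encontramos v(t) = 12·sin(3·t). La integral de la velocidad es la posición. Usando x(0) = 0, obtenemos x(t) = 4 - 4·cos(3·t). Tenemos la posición x(t) = 4 - 4·cos(3·t). Sustituyendo t = -pi/3: x(-pi/3) = 8.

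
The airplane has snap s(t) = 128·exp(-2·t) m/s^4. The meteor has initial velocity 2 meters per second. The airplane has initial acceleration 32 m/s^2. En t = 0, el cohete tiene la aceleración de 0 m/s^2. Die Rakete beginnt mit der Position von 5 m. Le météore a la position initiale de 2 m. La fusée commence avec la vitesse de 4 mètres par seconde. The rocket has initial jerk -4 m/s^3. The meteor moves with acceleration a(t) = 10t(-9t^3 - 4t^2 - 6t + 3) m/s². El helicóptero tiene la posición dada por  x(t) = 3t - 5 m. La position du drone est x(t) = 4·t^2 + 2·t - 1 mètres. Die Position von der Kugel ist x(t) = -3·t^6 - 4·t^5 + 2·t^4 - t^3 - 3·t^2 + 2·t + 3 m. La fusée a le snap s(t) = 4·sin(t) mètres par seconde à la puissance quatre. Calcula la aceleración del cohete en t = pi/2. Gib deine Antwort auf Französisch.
Pour résoudre ceci, nous devons prendre 2 intégrales de notre équation du snap s(t) = 4·sin(t). En intégrant le snap et en utilisant la condition initiale j(0) = -4, nous obtenons j(t) = -4·cos(t). En prenant ∫j(t)dt et en appliquant a(0) = 0, nous trouvons a(t) = -4·sin(t). De l'équation de l'accélération a(t) = -4·sin(t), nous substituons t = pi/2 pour obtenir a = -4.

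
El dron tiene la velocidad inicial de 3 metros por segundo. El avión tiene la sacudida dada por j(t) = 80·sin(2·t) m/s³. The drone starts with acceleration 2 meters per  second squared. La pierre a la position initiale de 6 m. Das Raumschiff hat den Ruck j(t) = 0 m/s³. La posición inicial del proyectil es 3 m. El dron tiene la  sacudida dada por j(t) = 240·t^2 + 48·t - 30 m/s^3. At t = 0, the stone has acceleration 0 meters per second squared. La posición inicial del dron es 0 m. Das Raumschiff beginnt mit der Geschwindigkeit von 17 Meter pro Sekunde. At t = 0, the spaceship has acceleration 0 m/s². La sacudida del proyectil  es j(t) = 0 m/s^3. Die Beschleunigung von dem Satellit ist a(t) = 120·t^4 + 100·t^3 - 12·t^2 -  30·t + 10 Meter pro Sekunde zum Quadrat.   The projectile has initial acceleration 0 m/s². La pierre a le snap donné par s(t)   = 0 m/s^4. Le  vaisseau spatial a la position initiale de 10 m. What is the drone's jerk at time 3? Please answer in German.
Wir haben den Ruck j(t) = 240·t^2 + 48·t - 30. Durch Einsetzen von t = 3: j(3) = 2274.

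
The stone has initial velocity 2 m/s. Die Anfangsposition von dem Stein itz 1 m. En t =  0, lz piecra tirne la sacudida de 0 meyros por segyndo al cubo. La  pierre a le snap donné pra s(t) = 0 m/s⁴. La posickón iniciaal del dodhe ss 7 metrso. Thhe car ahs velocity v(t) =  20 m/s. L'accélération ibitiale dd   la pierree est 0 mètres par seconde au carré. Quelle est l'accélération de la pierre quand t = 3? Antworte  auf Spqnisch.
Para resolver esto, necesitamos tomar 2 antiderivadas de nuestra ecuación del snap s(t) = 0. Integrando el snap y usando la condición inicial j(0) = 0, obtenemos j(t) = 0. Integrando la sacudida y usando la condición inicial a(0) = 0, obtenemos a(t) = 0. Usando a(t) = 0 y sustituyendo t = 3, encontramos a = 0.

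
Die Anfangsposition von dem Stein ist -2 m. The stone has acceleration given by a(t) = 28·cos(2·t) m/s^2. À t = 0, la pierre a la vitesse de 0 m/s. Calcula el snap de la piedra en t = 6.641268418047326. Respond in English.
We must differentiate our acceleration equation a(t) = 28·cos(2·t) 2 times. The derivative of acceleration gives jerk: j(t) = -56·sin(2·t). Taking d/dt of j(t), we find s(t) = -112·cos(2·t). We have snap s(t) = -112·cos(2·t). Substituting t = 6.641268418047326: s(6.641268418047326) = -84.4847508525890.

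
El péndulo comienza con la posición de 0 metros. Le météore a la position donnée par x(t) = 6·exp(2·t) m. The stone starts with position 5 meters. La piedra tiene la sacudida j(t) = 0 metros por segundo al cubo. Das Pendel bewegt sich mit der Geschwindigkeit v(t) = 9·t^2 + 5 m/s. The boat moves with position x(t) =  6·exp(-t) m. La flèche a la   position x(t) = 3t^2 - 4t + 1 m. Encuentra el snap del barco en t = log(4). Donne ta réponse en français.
Nous devons dériver notre équation de la position x(t) = 6·exp(-t) 4 fois. La dérivée de la position donne la vitesse: v(t) = -6·exp(-t). En prenant d/dt de v(t), nous trouvons a(t) = 6·exp(-t). En dérivant l'accélération, nous obtenons le jerk: j(t) = -6·exp(-t). En dérivant le jerk, nous obtenons le snap: s(t) = 6·exp(-t). En utilisant s(t) = 6·exp(-t) et en substituant t = log(4), nous trouvons s = 3/2.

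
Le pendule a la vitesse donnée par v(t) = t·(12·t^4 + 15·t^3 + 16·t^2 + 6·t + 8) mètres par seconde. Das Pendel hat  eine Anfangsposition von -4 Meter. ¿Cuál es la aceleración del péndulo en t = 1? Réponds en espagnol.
Partiendo de la velocidad v(t) = t·(12·t^4 + 15·t^3 + 16·t^2 + 6·t + 8), tomamos 1 derivada. Tomando d/dt de v(t), encontramos a(t) = 12·t^4 + 15·t^3 + 16·t^2 + t·(48·t^3 + 45·t^2 + 32·t + 6) + 6·t + 8. Usando a(t) = 12·t^4 + 15·t^3 + 16·t^2 + t·(48·t^3 + 45·t^2 + 32·t + 6) + 6·t + 8 y sustituyendo t = 1, encontramos a = 188.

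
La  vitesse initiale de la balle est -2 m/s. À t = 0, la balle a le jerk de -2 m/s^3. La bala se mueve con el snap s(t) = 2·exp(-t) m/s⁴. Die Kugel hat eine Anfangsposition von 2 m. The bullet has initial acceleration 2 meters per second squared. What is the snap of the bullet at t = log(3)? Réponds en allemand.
Mit s(t) = 2·exp(-t) und Einsetzen von t = log(3), finden wir s = 2/3.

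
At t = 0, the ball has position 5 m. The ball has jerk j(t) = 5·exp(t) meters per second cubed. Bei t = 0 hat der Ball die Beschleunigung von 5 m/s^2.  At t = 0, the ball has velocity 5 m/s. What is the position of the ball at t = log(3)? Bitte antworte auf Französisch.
Nous devons intégrer notre équation du jerk j(t) = 5·exp(t) 3 fois. La primitive du jerk est l'accélération. En utilisant a(0) = 5, nous obtenons a(t) = 5·exp(t). En intégrant l'accélération et en utilisant la condition initiale v(0) = 5, nous obtenons v(t) = 5·exp(t). En intégrant la vitesse et en utilisant la condition initiale x(0) = 5, nous obtenons x(t) = 5·exp(t). En utilisant x(t) = 5·exp(t) et en substituant t = log(3), nous trouvons x = 15.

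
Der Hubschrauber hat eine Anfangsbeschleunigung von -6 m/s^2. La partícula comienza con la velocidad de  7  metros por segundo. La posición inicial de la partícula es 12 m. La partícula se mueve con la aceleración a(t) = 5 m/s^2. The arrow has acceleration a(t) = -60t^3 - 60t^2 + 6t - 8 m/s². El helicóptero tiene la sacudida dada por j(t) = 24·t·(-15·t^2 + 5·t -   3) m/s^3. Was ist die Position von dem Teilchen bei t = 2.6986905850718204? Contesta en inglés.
To solve this, we need to take 2 integrals of our acceleration equation a(t) = 5. Taking ∫a(t)dt and applying v(0) = 7, we find v(t) = 5·t + 7. Integrating velocity and using the initial condition x(0) = 12, we get x(t) = 5·t^2/2 + 7·t + 12. We have position x(t) = 5·t^2/2 + 7·t + 12. Substituting t = 2.6986905850718204: x(2.6986905850718204) = 49.0981612803910.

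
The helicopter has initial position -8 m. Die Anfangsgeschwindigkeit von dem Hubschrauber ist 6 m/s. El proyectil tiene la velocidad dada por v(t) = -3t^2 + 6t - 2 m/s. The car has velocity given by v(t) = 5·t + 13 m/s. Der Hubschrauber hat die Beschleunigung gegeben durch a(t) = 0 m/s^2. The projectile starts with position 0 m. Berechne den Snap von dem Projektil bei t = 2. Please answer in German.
Um dies zu lösen, müssen wir 3 Ableitungen unserer Gleichung für die Geschwindigkeit v(t) = -3·t^2 + 6·t - 2 nehmen. Mit d/dt von v(t) finden wir a(t) = 6 - 6·t. Durch Ableiten von der Beschleunigung erhalten wir den Ruck: j(t) = -6. Durch Ableiten von dem Ruck erhalten wir den Snap: s(t) = 0. Wir haben den Snap s(t) = 0. Durch Einsetzen von t = 2: s(2) = 0.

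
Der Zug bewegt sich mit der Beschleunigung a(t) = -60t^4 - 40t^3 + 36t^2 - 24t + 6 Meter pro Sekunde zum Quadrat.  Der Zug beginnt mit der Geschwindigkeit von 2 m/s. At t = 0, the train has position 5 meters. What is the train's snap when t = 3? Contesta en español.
Partiendo de la aceleración a(t) = -60·t^4 - 40·t^3 + 36·t^2 - 24·t + 6, tomamos 2 derivadas. Tomando d/dt de a(t), encontramos j(t) = -240·t^3 - 120·t^2 + 72·t - 24. La derivada de la sacudida da el snap: s(t) = -720·t^2 - 240·t + 72. Tenemos el snap s(t) = -720·t^2 - 240·t + 72. Sustituyendo t = 3: s(3) = -7128.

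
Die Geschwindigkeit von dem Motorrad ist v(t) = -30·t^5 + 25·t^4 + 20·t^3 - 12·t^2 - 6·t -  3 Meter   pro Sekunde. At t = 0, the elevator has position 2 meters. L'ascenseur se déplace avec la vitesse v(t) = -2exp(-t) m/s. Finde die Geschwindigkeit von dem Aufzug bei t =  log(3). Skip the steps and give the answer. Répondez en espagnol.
La velocidad en t = log(3) es v = -2/3.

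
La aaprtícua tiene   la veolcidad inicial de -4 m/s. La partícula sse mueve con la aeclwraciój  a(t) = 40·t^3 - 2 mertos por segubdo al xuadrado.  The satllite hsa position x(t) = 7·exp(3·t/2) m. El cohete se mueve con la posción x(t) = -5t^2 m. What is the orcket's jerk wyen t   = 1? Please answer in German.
Um dies zu lösen, müssen wir 3 Ableitungen unserer Gleichung für die Position x(t) = -5·t^2 nehmen. Durch Ableiten von der Position erhalten wir die Geschwindigkeit: v(t) = -10·t. Mit d/dt von v(t) finden wir a(t) = -10. Durch Ableiten von der Beschleunigung erhalten wir den Ruck: j(t) = 0. Aus der Gleichung für den Ruck j(t) = 0, setzen wir t = 1 ein und erhalten j = 0.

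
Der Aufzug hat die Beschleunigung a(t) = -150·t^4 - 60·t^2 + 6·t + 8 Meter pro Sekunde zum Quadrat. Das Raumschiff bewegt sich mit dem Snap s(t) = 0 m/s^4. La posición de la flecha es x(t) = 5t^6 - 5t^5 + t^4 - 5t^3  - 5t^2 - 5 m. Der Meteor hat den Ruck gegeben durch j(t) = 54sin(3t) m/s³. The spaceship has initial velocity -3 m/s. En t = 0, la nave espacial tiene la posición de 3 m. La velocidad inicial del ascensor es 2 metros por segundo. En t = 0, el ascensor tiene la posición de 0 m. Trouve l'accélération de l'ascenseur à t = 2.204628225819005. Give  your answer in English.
From the given acceleration equation a(t) = -150·t^4 - 60·t^2 + 6·t + 8, we substitute t = 2.204628225819005 to get a = -3813.89761512000.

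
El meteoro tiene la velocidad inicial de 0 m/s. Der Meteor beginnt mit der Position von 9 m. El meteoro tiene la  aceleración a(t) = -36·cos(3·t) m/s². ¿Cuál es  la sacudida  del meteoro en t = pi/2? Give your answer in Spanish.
Debemos derivar nuestra ecuación de la aceleración a(t) = -36·cos(3·t) 1 vez. Derivando la aceleración, obtenemos la sacudida: j(t) = 108·sin(3·t). Usando j(t) = 108·sin(3·t) y sustituyendo t = pi/2, encontramos j = -108.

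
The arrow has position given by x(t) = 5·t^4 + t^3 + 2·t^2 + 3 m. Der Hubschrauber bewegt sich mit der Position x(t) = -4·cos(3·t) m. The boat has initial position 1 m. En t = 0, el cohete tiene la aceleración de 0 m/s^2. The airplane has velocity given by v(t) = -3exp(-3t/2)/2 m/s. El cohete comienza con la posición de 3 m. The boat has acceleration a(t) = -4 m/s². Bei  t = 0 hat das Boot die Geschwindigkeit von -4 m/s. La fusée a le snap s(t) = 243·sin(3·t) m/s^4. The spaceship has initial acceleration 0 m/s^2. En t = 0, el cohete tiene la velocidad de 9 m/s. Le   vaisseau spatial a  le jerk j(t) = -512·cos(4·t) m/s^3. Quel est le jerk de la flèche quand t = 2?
Nous devons dériver notre équation de la position x(t) = 5·t^4 + t^3 + 2·t^2 + 3 3 fois. La dérivée de la position donne la vitesse: v(t) = 20·t^3 + 3·t^2 + 4·t. En prenant d/dt de v(t), nous trouvons a(t) = 60·t^2 + 6·t + 4. En dérivant l'accélération, nous obtenons le jerk: j(t) = 120·t + 6. Nous avons le jerk j(t) = 120·t + 6. En substituant t = 2: j(2) = 246.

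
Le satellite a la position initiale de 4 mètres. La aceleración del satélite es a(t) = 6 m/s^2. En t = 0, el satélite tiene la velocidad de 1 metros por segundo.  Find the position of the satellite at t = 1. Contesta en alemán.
Ausgehend von der Beschleunigung a(t) = 6, nehmen wir 2 Integrale. Das Integral von der Beschleunigung ist die Geschwindigkeit. Mit v(0) = 1 erhalten wir v(t) = 6·t + 1. Mit ∫v(t)dt und Anwendung von x(0) = 4, finden wir x(t) = 3·t^2 + t + 4. Wir haben die Position x(t) = 3·t^2 + t + 4. Durch Einsetzen von t = 1: x(1) = 8.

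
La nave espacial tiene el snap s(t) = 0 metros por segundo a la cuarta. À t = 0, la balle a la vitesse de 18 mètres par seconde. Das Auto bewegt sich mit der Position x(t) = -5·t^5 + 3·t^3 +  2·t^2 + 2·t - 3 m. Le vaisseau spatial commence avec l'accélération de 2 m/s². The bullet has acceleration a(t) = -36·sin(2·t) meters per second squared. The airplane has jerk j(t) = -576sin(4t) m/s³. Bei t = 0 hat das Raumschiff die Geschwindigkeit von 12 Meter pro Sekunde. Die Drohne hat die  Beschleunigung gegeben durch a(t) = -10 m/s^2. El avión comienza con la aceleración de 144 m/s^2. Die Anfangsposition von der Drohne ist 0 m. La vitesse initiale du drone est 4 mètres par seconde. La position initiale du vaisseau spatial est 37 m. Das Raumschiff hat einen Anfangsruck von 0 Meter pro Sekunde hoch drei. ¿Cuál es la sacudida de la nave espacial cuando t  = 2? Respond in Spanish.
Partiendo del snap s(t) = 0, tomamos 1 integral. La integral del snap es la sacudida. Usando j(0) = 0, obtenemos j(t) = 0. Tenemos la sacudida j(t) = 0. Sustituyendo t = 2: j(2) = 0.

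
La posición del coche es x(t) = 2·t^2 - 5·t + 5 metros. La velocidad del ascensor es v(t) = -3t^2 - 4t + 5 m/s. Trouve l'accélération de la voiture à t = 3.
En partant de la position x(t) = 2·t^2 - 5·t + 5, nous prenons 2 dérivées. En dérivant la position, nous obtenons la vitesse: v(t) = 4·t - 5. La dérivée de la vitesse donne l'accélération: a(t) = 4. Nous avons l'accélération a(t) = 4. En substituant t = 3: a(3) = 4.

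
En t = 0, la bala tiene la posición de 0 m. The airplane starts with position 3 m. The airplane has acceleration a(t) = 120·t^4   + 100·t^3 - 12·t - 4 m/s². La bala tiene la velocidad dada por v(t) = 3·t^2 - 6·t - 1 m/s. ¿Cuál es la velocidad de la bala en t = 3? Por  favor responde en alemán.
Mit v(t) = 3·t^2 - 6·t - 1 und Einsetzen von t = 3, finden wir v = 8.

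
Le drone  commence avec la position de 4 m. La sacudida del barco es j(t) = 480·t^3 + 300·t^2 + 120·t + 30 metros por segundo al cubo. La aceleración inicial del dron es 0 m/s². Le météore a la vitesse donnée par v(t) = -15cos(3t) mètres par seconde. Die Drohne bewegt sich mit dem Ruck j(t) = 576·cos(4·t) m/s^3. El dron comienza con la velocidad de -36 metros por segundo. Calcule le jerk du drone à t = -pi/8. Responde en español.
De la ecuación de la sacudida j(t) = 576·cos(4·t), sustituimos t = -pi/8 para obtener j = 0.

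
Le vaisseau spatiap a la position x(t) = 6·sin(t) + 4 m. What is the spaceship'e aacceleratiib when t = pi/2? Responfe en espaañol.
Partiendo de la posición x(t) = 6·sin(t) + 4, tomamos 2 derivadas. Tomando d/dt de x(t), encontramos v(t) = 6·cos(t). La derivada de la velocidad da la aceleración: a(t) = -6·sin(t). Tenemos la aceleración a(t) = -6·sin(t). Sustituyendo t = pi/2: a(pi/2) = -6.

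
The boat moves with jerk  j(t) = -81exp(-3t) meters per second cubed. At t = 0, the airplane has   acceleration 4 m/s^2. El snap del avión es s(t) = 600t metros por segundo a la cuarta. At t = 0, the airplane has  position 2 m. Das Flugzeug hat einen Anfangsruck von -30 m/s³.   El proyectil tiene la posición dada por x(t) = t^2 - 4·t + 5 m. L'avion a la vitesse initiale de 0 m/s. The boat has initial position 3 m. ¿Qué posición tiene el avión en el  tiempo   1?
Para resolver esto, necesitamos tomar 4 integrales de nuestra ecuación del snap s(t) = 600·t. Tomando ∫s(t)dt y aplicando j(0) = -30, encontramos j(t) = 300·t^2 - 30. Tomando ∫j(t)dt y aplicando a(0) = 4, encontramos a(t) = 100·t^3 - 30·t + 4. Tomando ∫a(t)dt y aplicando v(0) = 0, encontramos v(t) = t·(25·t^3 - 15·t + 4). Tomando ∫v(t)dt y aplicando x(0) = 2, encontramos x(t) = 5·t^5 - 5·t^3 + 2·t^2 + 2. Usando x(t) = 5·t^5 - 5·t^3 + 2·t^2 + 2 y sustituyendo t = 1, encontramos x = 4.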